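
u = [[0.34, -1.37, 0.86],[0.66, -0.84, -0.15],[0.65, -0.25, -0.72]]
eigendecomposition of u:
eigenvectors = [[0.73+0.00j, (-0.37-0.11j), (-0.37+0.11j)], [0.48+0.00j, -0.67+0.00j, -0.67-0.00j], [(0.49+0j), (-0.63+0.07j), (-0.63-0.07j)]]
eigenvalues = [(0.01+0j), (-0.61+0.12j), (-0.61-0.12j)]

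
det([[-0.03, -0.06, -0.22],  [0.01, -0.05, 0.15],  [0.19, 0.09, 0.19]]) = -0.003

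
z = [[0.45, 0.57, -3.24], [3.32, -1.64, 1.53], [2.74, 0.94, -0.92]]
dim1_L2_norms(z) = [3.32, 4.01, 3.04]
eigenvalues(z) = [(0.3+2.73j), (0.3-2.73j), (-2.72+0j)]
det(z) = -20.51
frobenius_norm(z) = 6.03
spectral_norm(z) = 4.47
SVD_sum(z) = [[-0.86, 0.26, -0.36],  [3.51, -1.05, 1.49],  [1.63, -0.49, 0.69]] + [[1.39, 0.91, -2.63], [-0.13, -0.09, 0.25], [1.02, 0.67, -1.92]] + [[-0.08, -0.60, -0.25], [-0.06, -0.5, -0.21], [0.09, 0.76, 0.31]]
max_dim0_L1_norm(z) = 6.51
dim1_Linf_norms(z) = [3.24, 3.32, 2.74]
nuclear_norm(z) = 9.52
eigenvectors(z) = [[0.10+0.54j, (0.1-0.54j), 0.27+0.00j], [0.62+0.00j, 0.62-0.00j, -0.96+0.00j], [(0.56-0.06j), 0.56+0.06j, 0.09+0.00j]]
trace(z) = -2.11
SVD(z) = [[0.22, 0.80, -0.55], [-0.89, -0.08, -0.46], [-0.41, 0.59, 0.70]] @ diag([4.470136521906468, 3.8630175284798356, 1.1876342240671094]) @ [[-0.89, 0.27, -0.38], [0.45, 0.29, -0.85], [0.11, 0.92, 0.38]]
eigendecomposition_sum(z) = [[(0.27+1.31j),(-0.05+0.34j),-1.26-0.22j], [1.51-0.02j,0.37+0.13j,-0.51+1.36j], [(1.38-0.17j),(0.35+0.08j),(-0.34+1.29j)]] + [[0.27-1.31j,-0.05-0.34j,(-1.26+0.22j)], [(1.51+0.02j),(0.37-0.13j),(-0.51-1.36j)], [(1.38+0.17j),0.35-0.08j,(-0.34-1.29j)]] + [[-0.08-0.00j, 0.67+0.00j, -0.71-0.00j], [(0.29+0j), -2.39-0.00j, 2.56+0.00j], [-0.03-0.00j, 0.23+0.00j, (-0.25-0j)]]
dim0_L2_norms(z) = [4.33, 1.97, 3.7]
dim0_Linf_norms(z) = [3.32, 1.64, 3.24]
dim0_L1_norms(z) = [6.51, 3.15, 5.69]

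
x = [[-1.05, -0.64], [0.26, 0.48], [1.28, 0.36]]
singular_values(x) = [1.85, 0.41]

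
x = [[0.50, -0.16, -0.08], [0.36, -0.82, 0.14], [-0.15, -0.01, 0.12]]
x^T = [[0.50, 0.36, -0.15], [-0.16, -0.82, -0.01], [-0.08, 0.14, 0.12]]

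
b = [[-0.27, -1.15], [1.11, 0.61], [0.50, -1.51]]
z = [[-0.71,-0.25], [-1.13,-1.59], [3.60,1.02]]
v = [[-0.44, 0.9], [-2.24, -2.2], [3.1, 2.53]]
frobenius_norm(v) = 5.18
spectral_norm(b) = 2.00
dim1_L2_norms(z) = [0.75, 1.95, 3.74]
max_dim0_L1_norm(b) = 3.27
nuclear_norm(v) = 6.08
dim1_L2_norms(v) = [1.0, 3.14, 4.0]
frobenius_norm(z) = 4.29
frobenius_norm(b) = 2.35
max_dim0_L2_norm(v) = 3.85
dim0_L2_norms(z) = [3.84, 1.91]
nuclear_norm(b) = 3.24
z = v + b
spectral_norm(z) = 4.14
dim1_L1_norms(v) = [1.34, 4.44, 5.63]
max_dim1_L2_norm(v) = 4.0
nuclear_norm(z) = 5.26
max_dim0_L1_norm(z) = 5.44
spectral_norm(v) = 5.09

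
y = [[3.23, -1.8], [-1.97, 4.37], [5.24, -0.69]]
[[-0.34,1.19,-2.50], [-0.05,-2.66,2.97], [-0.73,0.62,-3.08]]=y@[[-0.15, 0.04, -0.53],[-0.08, -0.59, 0.44]]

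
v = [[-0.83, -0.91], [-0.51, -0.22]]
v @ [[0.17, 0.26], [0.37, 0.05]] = [[-0.48, -0.26],[-0.17, -0.14]]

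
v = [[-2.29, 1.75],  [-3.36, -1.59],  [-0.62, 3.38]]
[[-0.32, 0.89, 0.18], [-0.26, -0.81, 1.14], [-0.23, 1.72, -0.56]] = v @ [[0.1, 0.0, -0.24], [-0.05, 0.51, -0.21]]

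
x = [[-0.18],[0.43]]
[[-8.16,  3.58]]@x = [[3.01]]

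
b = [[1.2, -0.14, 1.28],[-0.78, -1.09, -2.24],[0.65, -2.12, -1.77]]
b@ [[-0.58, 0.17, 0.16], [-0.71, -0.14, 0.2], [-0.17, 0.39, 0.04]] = [[-0.81, 0.72, 0.22],[1.61, -0.85, -0.43],[1.43, -0.28, -0.39]]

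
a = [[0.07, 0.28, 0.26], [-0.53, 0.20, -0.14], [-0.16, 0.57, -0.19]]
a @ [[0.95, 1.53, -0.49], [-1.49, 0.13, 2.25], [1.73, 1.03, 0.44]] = [[0.10, 0.41, 0.71],[-1.04, -0.93, 0.65],[-1.33, -0.37, 1.28]]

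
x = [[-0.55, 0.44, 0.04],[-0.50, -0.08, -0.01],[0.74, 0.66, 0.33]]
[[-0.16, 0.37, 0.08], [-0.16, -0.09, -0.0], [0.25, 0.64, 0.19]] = x @ [[0.32, 0.03, -0.02], [0.03, 0.87, 0.12], [-0.02, 0.12, 0.37]]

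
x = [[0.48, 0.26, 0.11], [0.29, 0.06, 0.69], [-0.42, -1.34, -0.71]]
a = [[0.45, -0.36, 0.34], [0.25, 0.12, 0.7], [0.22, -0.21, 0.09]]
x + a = [[0.93, -0.1, 0.45], [0.54, 0.18, 1.39], [-0.20, -1.55, -0.62]]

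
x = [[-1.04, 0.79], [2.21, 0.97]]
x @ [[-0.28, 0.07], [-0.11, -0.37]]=[[0.20, -0.37], [-0.73, -0.2]]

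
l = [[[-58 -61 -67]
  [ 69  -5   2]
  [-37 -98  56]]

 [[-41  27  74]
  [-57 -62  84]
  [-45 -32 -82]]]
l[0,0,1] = -61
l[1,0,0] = -41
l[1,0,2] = 74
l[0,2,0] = -37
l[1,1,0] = -57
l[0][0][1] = -61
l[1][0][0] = -41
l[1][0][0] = -41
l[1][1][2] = 84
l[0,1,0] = 69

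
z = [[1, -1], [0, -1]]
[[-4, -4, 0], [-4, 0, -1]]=z @ [[0, -4, 1], [4, 0, 1]]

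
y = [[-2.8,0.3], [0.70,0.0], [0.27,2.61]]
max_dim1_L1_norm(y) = 3.1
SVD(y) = [[-0.97,-0.02], [0.24,-0.02], [0.01,-1.0]] @ diag([2.900861940872057, 2.624880949681338]) @ [[1.00, -0.09], [-0.09, -1.00]]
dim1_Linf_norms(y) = [2.8, 0.7, 2.61]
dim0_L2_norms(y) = [2.9, 2.63]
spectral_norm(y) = 2.90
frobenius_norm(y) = 3.91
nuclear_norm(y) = 5.53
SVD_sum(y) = [[-2.80, 0.25], [0.69, -0.06], [0.04, -0.00]] + [[0.0,0.05], [0.01,0.06], [0.23,2.61]]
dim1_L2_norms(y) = [2.82, 0.7, 2.62]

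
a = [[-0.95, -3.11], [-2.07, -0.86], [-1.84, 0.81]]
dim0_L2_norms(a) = [2.93, 3.33]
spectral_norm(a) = 3.65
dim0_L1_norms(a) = [4.86, 4.78]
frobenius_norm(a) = 4.43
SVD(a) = [[0.85,-0.39], [0.52,0.48], [0.10,0.78]] @ diag([3.6464014691971385, 2.518840273903239]) @ [[-0.57, -0.82], [-0.82, 0.57]]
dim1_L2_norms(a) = [3.25, 2.24, 2.01]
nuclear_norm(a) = 6.17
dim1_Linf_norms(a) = [3.11, 2.07, 1.84]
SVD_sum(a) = [[-1.76, -2.56],[-1.06, -1.55],[-0.21, -0.31]] + [[0.81,-0.55], [-1.01,0.69], [-1.63,1.12]]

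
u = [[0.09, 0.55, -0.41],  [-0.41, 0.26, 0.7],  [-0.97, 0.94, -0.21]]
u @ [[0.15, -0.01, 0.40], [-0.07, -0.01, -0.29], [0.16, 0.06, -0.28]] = [[-0.09, -0.03, -0.01], [0.03, 0.04, -0.44], [-0.24, -0.01, -0.60]]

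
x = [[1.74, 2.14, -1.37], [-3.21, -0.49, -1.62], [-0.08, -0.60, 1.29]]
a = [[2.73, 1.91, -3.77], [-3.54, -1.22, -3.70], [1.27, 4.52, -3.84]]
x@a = [[-4.57,  -5.48,  -9.22], [-9.09,  -12.86,  20.14], [3.54,  6.41,  -2.43]]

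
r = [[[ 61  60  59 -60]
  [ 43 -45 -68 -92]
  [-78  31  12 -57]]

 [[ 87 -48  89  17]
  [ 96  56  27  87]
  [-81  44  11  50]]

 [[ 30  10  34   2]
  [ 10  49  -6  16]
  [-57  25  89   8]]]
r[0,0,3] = -60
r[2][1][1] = 49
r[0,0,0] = 61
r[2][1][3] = 16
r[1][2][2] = 11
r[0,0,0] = 61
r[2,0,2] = 34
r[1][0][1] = -48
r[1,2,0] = -81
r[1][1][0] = 96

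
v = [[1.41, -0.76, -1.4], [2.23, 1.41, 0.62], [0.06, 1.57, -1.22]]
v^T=[[1.41, 2.23, 0.06],[-0.76, 1.41, 1.57],[-1.40, 0.62, -1.22]]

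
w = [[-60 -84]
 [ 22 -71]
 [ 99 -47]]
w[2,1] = -47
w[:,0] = [-60, 22, 99]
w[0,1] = -84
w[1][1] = -71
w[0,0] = -60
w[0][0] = -60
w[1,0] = 22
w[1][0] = 22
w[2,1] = -47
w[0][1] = -84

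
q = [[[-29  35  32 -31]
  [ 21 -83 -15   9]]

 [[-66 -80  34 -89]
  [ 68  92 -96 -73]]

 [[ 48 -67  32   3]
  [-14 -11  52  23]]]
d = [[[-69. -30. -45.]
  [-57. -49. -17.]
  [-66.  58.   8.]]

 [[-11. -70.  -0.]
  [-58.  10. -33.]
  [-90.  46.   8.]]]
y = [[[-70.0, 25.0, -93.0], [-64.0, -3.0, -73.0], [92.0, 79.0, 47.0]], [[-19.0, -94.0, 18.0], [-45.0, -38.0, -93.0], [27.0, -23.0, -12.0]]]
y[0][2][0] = 92.0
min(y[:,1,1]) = -38.0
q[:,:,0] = [[-29, 21], [-66, 68], [48, -14]]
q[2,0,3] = 3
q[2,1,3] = 23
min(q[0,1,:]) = -83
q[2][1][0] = -14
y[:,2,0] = [92.0, 27.0]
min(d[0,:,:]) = -69.0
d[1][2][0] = -90.0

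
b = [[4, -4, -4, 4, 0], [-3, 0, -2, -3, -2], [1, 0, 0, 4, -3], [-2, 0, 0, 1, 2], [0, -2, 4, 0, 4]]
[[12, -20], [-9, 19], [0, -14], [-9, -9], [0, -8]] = b @ [[4, 0], [0, 0], [0, 0], [-1, -5], [0, -2]]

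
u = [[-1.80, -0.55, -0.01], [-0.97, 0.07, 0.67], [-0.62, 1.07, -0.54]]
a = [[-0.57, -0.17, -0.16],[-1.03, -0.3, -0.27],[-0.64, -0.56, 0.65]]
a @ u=[[1.29, 0.13, -0.02], [2.31, 0.26, -0.04], [1.29, 1.01, -0.72]]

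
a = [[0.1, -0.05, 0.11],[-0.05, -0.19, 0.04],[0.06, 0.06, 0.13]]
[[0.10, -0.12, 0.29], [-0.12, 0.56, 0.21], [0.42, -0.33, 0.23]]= a @ [[-1.60, -1.93, 0.29], [1.74, -2.53, -0.77], [3.15, -0.48, 2.00]]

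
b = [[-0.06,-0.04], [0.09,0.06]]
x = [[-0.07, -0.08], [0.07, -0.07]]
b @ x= [[0.0,0.01],[-0.0,-0.01]]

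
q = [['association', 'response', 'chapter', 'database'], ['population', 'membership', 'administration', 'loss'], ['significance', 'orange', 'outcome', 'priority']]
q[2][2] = 'outcome'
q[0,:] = ['association', 'response', 'chapter', 'database']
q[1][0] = 'population'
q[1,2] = 'administration'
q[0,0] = 'association'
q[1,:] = ['population', 'membership', 'administration', 'loss']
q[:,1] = ['response', 'membership', 'orange']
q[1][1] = 'membership'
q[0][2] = 'chapter'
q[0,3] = 'database'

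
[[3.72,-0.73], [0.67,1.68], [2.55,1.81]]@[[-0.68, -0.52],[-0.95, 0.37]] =[[-1.84, -2.20], [-2.05, 0.27], [-3.45, -0.66]]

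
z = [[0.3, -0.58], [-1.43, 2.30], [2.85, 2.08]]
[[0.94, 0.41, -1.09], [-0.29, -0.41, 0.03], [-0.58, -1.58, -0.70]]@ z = [[-3.41,-1.87],[0.58,-0.71],[0.09,-4.75]]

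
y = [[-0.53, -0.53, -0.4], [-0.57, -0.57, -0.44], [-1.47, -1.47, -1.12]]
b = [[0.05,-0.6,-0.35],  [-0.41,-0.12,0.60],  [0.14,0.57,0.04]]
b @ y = [[0.83,0.83,0.64], [-0.60,-0.60,-0.46], [-0.46,-0.46,-0.35]]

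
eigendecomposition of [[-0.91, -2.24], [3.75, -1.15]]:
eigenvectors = [[0.03+0.61j, 0.03-0.61j], [0.79+0.00j, 0.79-0.00j]]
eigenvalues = [(-1.03+2.9j), (-1.03-2.9j)]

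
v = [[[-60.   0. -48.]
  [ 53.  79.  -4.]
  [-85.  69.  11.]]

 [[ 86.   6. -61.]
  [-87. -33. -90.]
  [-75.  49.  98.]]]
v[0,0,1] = 0.0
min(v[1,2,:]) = -75.0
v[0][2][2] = 11.0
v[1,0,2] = -61.0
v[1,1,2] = -90.0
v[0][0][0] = -60.0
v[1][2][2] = 98.0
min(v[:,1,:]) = -90.0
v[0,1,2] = -4.0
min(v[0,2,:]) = -85.0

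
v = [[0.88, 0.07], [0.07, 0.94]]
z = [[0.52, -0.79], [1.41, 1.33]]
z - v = [[-0.36, -0.86], [1.34, 0.39]]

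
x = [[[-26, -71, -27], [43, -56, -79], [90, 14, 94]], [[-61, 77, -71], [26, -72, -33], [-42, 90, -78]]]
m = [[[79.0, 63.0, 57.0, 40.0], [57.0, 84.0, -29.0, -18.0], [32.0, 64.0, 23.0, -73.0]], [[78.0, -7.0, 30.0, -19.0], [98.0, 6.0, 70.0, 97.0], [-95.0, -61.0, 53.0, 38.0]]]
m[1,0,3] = -19.0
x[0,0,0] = -26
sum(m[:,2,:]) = -19.0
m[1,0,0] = 78.0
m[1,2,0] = -95.0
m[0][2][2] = 23.0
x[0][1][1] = -56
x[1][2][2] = -78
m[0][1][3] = -18.0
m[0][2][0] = 32.0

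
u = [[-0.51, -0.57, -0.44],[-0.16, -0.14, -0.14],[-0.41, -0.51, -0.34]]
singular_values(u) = [1.18, 0.05, 0.0]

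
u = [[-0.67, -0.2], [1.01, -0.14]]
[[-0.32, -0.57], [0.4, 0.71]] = u @ [[0.42, 0.75], [0.20, 0.35]]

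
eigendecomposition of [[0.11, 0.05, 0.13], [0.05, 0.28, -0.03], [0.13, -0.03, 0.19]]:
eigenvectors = [[0.79, -0.44, 0.43], [-0.2, -0.84, -0.49], [-0.58, -0.3, 0.76]]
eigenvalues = [0.0, 0.3, 0.28]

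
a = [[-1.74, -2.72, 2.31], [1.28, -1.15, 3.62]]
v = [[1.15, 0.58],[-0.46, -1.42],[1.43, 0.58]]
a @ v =[[2.55,4.19], [7.18,4.47]]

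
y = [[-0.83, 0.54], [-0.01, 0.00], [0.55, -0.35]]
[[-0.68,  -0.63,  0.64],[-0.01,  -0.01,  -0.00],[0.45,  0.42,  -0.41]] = y@[[0.9, 0.6, 0.07], [0.13, -0.25, 1.29]]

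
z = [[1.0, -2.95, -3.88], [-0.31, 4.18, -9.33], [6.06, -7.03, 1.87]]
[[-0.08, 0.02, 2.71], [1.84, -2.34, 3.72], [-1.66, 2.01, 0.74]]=z @ [[-0.04, 0.05, -0.01], [0.17, -0.20, -0.25], [-0.12, 0.16, -0.51]]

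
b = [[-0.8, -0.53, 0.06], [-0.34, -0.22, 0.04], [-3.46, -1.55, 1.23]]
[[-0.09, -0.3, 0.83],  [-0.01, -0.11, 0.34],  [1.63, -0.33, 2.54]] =b@[[-0.65, 0.80, -1.05], [1.27, -0.48, -0.09], [1.1, 1.38, -1.0]]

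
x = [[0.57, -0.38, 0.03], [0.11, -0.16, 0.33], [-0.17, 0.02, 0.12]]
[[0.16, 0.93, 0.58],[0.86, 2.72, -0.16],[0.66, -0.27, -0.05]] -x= [[-0.41, 1.31, 0.55], [0.75, 2.88, -0.49], [0.83, -0.29, -0.17]]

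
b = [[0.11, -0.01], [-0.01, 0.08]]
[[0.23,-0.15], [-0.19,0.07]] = b @ [[1.90,-1.26],[-2.14,0.68]]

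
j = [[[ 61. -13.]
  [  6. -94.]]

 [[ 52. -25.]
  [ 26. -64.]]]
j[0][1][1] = -94.0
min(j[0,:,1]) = -94.0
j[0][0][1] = -13.0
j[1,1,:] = [26.0, -64.0]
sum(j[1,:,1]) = -89.0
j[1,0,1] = -25.0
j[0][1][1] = -94.0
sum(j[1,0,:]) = 27.0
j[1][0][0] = 52.0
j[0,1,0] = 6.0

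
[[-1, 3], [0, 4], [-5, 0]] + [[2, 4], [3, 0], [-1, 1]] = [[1, 7], [3, 4], [-6, 1]]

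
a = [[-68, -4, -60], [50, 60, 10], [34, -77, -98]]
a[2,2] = -98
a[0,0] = -68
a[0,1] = -4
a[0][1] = -4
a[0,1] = -4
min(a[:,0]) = -68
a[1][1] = 60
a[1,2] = 10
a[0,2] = -60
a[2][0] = 34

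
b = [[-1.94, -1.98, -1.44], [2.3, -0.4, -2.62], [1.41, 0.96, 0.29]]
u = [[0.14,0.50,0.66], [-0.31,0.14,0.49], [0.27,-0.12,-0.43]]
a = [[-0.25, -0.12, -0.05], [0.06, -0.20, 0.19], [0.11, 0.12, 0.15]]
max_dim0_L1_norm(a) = 0.44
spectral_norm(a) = 0.34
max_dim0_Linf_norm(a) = 0.25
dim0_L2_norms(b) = [3.32, 2.24, 3.0]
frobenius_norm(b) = 5.01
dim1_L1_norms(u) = [1.3, 0.94, 0.82]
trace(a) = -0.30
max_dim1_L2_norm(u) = 0.84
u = a @ b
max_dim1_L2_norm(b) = 3.51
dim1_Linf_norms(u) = [0.66, 0.49, 0.43]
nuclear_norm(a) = 0.73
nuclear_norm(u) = 1.51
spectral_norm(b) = 3.66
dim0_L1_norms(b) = [5.65, 3.34, 4.35]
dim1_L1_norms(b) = [5.36, 5.32, 2.66]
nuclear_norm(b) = 7.08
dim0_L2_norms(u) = [0.43, 0.53, 0.93]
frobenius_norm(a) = 0.46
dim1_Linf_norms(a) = [0.25, 0.2, 0.15]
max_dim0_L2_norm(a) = 0.28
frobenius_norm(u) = 1.15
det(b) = -0.01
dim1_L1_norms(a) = [0.42, 0.45, 0.38]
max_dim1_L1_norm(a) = 0.45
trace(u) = -0.15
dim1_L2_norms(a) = [0.28, 0.28, 0.22]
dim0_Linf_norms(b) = [2.3, 1.98, 2.62]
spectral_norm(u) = 1.06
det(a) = 0.01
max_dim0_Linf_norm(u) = 0.66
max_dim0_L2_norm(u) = 0.93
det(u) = -0.00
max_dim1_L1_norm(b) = 5.36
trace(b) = -2.05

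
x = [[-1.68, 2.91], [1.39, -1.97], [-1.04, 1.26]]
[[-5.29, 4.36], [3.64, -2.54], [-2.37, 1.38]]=x@[[0.24, 1.63], [-1.68, 2.44]]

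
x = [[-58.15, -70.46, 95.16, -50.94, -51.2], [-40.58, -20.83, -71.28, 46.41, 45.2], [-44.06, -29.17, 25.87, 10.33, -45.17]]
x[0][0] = -58.15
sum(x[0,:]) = -135.58999999999997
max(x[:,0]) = -40.58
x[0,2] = 95.16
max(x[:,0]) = -40.58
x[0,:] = [-58.15, -70.46, 95.16, -50.94, -51.2]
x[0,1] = -70.46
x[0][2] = 95.16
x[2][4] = -45.17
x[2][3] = 10.33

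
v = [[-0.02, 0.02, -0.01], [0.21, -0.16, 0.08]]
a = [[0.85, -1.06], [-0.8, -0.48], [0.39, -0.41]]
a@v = [[-0.24, 0.19, -0.09],  [-0.08, 0.06, -0.03],  [-0.09, 0.07, -0.04]]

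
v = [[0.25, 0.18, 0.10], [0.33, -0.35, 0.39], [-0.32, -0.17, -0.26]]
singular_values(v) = [0.71, 0.43, 0.05]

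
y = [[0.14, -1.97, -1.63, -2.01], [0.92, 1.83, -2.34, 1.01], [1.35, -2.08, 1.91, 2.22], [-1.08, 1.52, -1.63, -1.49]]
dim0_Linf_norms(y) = [1.35, 2.08, 2.34, 2.22]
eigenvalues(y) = [(3.75+0j), (-0.96+1.6j), (-0.96-1.6j), (0.56+0j)]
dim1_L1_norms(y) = [5.75, 6.1, 7.56, 5.72]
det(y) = 7.29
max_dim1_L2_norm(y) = 3.84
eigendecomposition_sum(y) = [[0.08-0.00j,-1.25+0.00j,1.28-0.00j,0.27-0.00j], [-0.14+0.00j,(2.24-0j),-2.29+0.00j,-0.48+0.00j], [0.11-0.00j,-1.71+0.00j,(1.75-0j),(0.37-0j)], [(-0.09+0j),(1.44-0j),(-1.47+0j),-0.31+0.00j]] + [[-0.05+0.72j,(-0.41-0.09j),-1.05+0.57j,-0.65+1.44j], [0.52+0.29j,-0.21+0.27j,0.05+0.98j,0.84+0.99j], [(0.6+0.25j),-0.20+0.33j,(0.18+1.07j),1.04+0.98j], [-0.45-0.06j,0.07-0.25j,-0.31-0.68j,(-0.88-0.46j)]] + [[-0.05-0.72j, -0.41+0.09j, (-1.05-0.57j), (-0.65-1.44j)], [(0.52-0.29j), (-0.21-0.27j), (0.05-0.98j), (0.84-0.99j)], [0.60-0.25j, (-0.2-0.33j), 0.18-1.07j, 1.04-0.98j], [(-0.45+0.06j), 0.07+0.25j, -0.31+0.68j, (-0.88+0.46j)]] + [[(0.16+0j), 0.10-0.00j, (-0.8+0j), -0.98+0.00j], [(0.03+0j), (0.02-0j), (-0.15+0j), (-0.18+0j)], [0.04+0.00j, 0.03-0.00j, -0.19+0.00j, (-0.24+0j)], [(-0.09-0j), (-0.06+0j), (0.47-0j), (0.57-0j)]]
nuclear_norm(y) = 11.20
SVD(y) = [[0.20, 0.78, 0.59, -0.02], [0.35, -0.62, 0.7, -0.05], [-0.73, -0.06, 0.35, 0.59], [0.55, 0.02, -0.20, 0.81]] @ diag([5.131320971675573, 3.4991316573384803, 2.400985946911704, 0.1690834497715059]) @ [[-0.24, 0.51, -0.67, -0.49], [-0.16, -0.72, 0.01, -0.67], [0.59, -0.37, -0.67, 0.25], [-0.75, -0.30, -0.31, 0.49]]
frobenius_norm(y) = 6.66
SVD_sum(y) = [[-0.25, 0.53, -0.7, -0.51], [-0.43, 0.90, -1.19, -0.87], [0.9, -1.89, 2.5, 1.82], [-0.69, 1.44, -1.91, -1.39]] + [[-0.44, -1.98, 0.02, -1.85], [0.35, 1.56, -0.01, 1.46], [0.03, 0.15, -0.00, 0.14], [-0.01, -0.05, 0.00, -0.05]] + [[0.83, -0.52, -0.95, 0.35], [1.00, -0.63, -1.14, 0.42], [0.49, -0.31, -0.56, 0.21], [-0.28, 0.18, 0.32, -0.12]] + [[0.00,0.0,0.0,-0.00],[0.01,0.0,0.0,-0.00],[-0.07,-0.03,-0.03,0.05],[-0.1,-0.04,-0.04,0.07]]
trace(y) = 2.39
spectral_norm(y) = 5.13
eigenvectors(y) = [[0.37+0.00j, (0.59+0j), 0.59-0.00j, -0.84+0.00j], [(-0.66+0j), (0.21-0.44j), 0.21+0.44j, -0.15+0.00j], [0.50+0.00j, (0.17-0.5j), 0.17+0.50j, (-0.2+0j)], [-0.42+0.00j, -0.02+0.37j, (-0.02-0.37j), (0.49+0j)]]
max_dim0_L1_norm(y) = 7.51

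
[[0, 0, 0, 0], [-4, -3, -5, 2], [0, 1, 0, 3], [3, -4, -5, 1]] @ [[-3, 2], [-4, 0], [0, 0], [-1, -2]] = [[0, 0], [22, -12], [-7, -6], [6, 4]]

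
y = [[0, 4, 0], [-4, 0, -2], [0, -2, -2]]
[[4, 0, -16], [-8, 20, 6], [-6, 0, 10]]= y@[[1, -5, -1], [1, 0, -4], [2, 0, -1]]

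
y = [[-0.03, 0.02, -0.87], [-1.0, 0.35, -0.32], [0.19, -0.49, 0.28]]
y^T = [[-0.03, -1.00, 0.19], [0.02, 0.35, -0.49], [-0.87, -0.32, 0.28]]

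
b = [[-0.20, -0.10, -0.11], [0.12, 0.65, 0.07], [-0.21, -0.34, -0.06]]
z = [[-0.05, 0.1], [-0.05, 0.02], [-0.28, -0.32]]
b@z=[[0.05, 0.01], [-0.06, 0.00], [0.04, -0.01]]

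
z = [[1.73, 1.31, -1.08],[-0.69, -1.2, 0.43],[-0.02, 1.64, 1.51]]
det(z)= -1.753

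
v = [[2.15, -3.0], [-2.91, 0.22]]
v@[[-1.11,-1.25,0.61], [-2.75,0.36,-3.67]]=[[5.86,-3.77,12.32], [2.63,3.72,-2.58]]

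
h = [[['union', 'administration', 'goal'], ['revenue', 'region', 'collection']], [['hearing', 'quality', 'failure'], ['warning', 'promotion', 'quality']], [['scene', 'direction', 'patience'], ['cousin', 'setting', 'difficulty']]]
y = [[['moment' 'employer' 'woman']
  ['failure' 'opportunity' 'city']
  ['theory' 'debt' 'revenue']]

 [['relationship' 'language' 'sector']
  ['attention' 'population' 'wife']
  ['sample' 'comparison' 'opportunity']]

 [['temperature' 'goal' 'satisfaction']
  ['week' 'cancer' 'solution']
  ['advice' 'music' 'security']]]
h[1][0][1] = 'quality'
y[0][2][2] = 'revenue'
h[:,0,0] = ['union', 'hearing', 'scene']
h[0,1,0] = 'revenue'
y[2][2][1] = 'music'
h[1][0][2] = 'failure'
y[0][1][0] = 'failure'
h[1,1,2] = 'quality'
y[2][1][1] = 'cancer'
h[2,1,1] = 'setting'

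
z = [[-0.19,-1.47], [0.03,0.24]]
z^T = [[-0.19, 0.03], [-1.47, 0.24]]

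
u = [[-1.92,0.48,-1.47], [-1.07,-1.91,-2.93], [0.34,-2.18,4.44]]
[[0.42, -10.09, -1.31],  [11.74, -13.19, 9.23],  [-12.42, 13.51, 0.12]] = u @ [[2.26,3.04,1.11],[-1.63,0.51,-3.06],[-3.77,3.06,-1.56]]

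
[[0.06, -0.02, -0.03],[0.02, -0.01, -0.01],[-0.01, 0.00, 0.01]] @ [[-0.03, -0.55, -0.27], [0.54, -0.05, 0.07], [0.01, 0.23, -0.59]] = [[-0.01,  -0.04,  0.00], [-0.01,  -0.01,  -0.0], [0.00,  0.01,  -0.00]]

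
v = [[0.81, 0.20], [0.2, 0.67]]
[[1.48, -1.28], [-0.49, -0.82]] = v @ [[2.17,-1.38], [-1.38,-0.81]]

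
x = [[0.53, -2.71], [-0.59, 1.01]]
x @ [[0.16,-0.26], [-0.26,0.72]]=[[0.79,-2.09],[-0.36,0.88]]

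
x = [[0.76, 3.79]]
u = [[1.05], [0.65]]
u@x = [[0.80, 3.98], [0.49, 2.46]]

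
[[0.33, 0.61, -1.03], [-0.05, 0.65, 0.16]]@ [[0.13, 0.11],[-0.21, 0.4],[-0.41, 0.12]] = [[0.34, 0.16], [-0.21, 0.27]]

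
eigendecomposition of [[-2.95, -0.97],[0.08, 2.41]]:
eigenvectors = [[-1.00, 0.18], [0.01, -0.98]]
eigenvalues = [-2.94, 2.4]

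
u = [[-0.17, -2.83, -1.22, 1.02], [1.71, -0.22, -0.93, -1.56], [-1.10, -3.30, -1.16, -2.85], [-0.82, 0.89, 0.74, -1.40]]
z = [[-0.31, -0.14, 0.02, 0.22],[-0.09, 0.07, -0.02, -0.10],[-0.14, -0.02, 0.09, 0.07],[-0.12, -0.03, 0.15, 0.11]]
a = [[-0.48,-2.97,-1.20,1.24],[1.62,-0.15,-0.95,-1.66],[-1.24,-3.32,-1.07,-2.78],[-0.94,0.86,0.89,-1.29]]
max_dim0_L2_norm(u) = 4.44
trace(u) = -2.95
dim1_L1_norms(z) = [0.69, 0.28, 0.32, 0.41]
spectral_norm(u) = 5.16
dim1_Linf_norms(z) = [0.31, 0.1, 0.14, 0.15]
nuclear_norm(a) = 10.92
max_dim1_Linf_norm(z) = 0.31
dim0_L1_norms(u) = [3.8, 7.24, 4.05, 6.83]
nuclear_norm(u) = 10.69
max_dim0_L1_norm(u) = 7.24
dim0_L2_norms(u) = [2.2, 4.44, 2.06, 3.68]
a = u + z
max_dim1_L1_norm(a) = 8.41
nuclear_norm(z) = 0.78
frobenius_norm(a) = 6.62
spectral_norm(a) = 5.18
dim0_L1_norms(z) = [0.66, 0.26, 0.28, 0.5]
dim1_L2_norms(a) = [3.47, 2.51, 4.63, 2.02]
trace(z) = -0.04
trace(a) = -2.99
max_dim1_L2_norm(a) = 4.63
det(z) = -0.00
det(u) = 0.02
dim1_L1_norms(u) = [5.24, 4.42, 8.41, 3.85]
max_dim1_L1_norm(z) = 0.69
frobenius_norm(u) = 6.51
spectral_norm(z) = 0.47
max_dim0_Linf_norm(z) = 0.31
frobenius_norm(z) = 0.52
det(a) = 0.11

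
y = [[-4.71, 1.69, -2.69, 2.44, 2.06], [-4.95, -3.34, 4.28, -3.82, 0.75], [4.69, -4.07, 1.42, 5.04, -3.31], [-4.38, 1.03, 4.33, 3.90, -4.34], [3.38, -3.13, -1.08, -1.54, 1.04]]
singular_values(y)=[10.72, 9.68, 7.96, 3.91, 0.34]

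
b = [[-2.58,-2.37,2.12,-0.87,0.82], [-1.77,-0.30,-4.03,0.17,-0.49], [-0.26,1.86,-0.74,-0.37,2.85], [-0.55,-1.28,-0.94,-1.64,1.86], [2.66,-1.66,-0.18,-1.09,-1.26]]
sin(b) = [[-0.75, 2.66, 5.32, 0.78, 2.97], [1.55, -5.78, -4.72, -0.16, -8.06], [3.94, -0.97, -10.95, -2.61, -0.29], [2.41, -5.82, -1.38, -0.96, -6.38], [-1.48, -5.97, 8.57, 1.15, -6.60]]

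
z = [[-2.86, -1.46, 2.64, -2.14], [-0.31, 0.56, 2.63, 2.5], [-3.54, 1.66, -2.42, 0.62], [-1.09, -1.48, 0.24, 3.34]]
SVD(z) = [[0.51,-0.34,-0.78,0.11], [0.08,-0.66,0.24,-0.7], [-0.81,-0.06,-0.54,-0.23], [-0.28,-0.66,0.2,0.66]] @ diag([4.776185599860801, 4.763221508783066, 4.65391708487246, 2.097028311940715]) @ [[0.35, -0.34, 0.72, -0.49], [0.44, 0.21, -0.56, -0.67], [0.83, 0.01, -0.01, 0.56], [-0.01, -0.91, -0.4, 0.04]]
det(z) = 222.03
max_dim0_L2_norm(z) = 4.73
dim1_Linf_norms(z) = [2.86, 2.63, 3.54, 3.34]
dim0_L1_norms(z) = [7.8, 5.16, 7.93, 8.6]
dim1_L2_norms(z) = [4.68, 3.68, 4.64, 3.82]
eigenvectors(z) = [[(0.68+0j), (0.68-0j), -0.15-0.12j, -0.15+0.12j],[(0.15-0.29j), (0.15+0.29j), (0.75+0j), (0.75-0j)],[0.05+0.64j, 0.05-0.64j, (0.38+0.02j), 0.38-0.02j],[(0.15-0.02j), 0.15+0.02j, (0.25+0.45j), (0.25-0.45j)]]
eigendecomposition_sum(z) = [[(-1.54+1.51j), -0.80-0.60j, (1.3+1.57j), -0.47+0.34j], [0.30+0.99j, (-0.44+0.2j), 0.96-0.20j, (0.04+0.27j)], [-1.54-1.33j, (0.5-0.8j), -1.37+1.35j, (-0.35-0.41j)], [-0.30+0.37j, (-0.19-0.11j), (0.32+0.31j), (-0.09+0.09j)]] + [[-1.54-1.51j, (-0.8+0.6j), 1.30-1.57j, (-0.47-0.34j)], [(0.3-0.99j), -0.44-0.20j, 0.96+0.20j, 0.04-0.27j], [(-1.54+1.33j), 0.50+0.80j, -1.37-1.35j, (-0.35+0.41j)], [(-0.3-0.37j), -0.19+0.11j, (0.32-0.31j), -0.09-0.09j]] + [[0.11+0.04j, 0.07-0.37j, 0.02-0.16j, (-0.6+0.25j)], [-0.45+0.16j, 0.72+1.32j, (0.36+0.54j), 1.21-2.29j], [(-0.23+0.07j), 0.33+0.68j, (0.16+0.28j), (0.66-1.12j)], [-0.25-0.22j, -0.55+0.86j, (-0.2+0.39j), (1.76-0.03j)]] + [[(0.11-0.04j), 0.07+0.37j, 0.02+0.16j, (-0.6-0.25j)], [-0.45-0.16j, (0.72-1.32j), (0.36-0.54j), 1.21+2.29j], [-0.23-0.07j, 0.33-0.68j, (0.16-0.28j), 0.66+1.12j], [(-0.25+0.22j), (-0.55-0.86j), -0.20-0.39j, 1.76+0.03j]]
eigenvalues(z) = [(-3.45+3.15j), (-3.45-3.15j), (2.76+1.61j), (2.76-1.61j)]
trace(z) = -1.38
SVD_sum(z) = [[0.86, -0.84, 1.78, -1.20], [0.13, -0.13, 0.28, -0.19], [-1.34, 1.32, -2.79, 1.88], [-0.46, 0.45, -0.96, 0.65]] + [[-0.72, -0.35, 0.91, 1.08], [-1.39, -0.67, 1.77, 2.11], [-0.12, -0.06, 0.15, 0.18], [-1.39, -0.67, 1.77, 2.11]] + [[-3.0, -0.05, 0.05, -2.03], [0.93, 0.02, -0.01, 0.63], [-2.09, -0.04, 0.03, -1.42], [0.78, 0.01, -0.01, 0.53]] + [[-0.00,-0.22,-0.1,0.01], [0.02,1.35,0.59,-0.05], [0.01,0.43,0.19,-0.02], [-0.02,-1.27,-0.56,0.05]]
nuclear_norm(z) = 16.29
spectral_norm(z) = 4.78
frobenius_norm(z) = 8.46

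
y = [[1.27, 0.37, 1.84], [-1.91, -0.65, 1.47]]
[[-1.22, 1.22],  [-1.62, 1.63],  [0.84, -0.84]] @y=[[-3.88, -1.24, -0.45], [-5.17, -1.66, -0.58], [2.67, 0.86, 0.31]]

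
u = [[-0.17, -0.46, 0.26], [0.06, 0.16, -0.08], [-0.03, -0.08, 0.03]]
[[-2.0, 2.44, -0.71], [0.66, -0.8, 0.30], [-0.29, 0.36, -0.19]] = u @ [[0.62, 1.97, 4.14], [2.09, -3.56, 2.56], [-3.57, 4.39, 4.51]]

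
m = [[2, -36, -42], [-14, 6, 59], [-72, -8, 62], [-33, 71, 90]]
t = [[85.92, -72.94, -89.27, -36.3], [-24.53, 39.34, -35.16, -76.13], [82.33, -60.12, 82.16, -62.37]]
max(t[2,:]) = 82.33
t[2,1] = -60.12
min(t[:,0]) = -24.53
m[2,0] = -72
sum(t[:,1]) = -93.72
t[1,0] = -24.53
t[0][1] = -72.94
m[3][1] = 71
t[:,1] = [-72.94, 39.34, -60.12]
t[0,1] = -72.94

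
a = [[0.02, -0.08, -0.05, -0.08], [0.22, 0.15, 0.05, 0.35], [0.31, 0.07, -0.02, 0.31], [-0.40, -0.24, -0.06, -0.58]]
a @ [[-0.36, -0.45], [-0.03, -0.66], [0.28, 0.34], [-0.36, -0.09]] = [[0.01, 0.03],  [-0.2, -0.21],  [-0.23, -0.22],  [0.34, 0.37]]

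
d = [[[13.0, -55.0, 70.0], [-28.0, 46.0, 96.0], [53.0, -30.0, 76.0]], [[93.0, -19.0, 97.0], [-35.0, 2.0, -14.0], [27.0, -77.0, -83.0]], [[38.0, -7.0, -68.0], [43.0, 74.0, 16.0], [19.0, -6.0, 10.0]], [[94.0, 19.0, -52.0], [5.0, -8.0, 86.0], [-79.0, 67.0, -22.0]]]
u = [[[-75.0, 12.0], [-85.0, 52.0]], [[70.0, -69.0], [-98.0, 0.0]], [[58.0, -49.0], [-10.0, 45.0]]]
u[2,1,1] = 45.0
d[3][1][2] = 86.0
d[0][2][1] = -30.0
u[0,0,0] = -75.0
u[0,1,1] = 52.0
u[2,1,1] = 45.0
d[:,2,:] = [[53.0, -30.0, 76.0], [27.0, -77.0, -83.0], [19.0, -6.0, 10.0], [-79.0, 67.0, -22.0]]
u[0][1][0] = -85.0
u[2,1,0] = -10.0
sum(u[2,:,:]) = 44.0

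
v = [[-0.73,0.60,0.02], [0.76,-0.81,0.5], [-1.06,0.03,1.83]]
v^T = [[-0.73, 0.76, -1.06], [0.60, -0.81, 0.03], [0.02, 0.50, 1.83]]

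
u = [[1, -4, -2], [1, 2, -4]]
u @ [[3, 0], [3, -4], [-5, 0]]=[[1, 16], [29, -8]]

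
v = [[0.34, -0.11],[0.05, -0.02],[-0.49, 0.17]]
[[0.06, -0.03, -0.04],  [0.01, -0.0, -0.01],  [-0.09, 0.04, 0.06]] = v @ [[0.13, -0.02, -0.12], [-0.13, 0.19, 0.01]]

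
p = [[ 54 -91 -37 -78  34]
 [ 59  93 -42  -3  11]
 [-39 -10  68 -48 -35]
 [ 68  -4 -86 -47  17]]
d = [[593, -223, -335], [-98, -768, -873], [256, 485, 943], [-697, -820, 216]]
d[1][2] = -873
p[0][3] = -78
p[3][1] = -4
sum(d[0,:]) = 35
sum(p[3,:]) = -52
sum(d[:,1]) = -1326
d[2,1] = 485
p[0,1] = -91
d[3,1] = -820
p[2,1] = -10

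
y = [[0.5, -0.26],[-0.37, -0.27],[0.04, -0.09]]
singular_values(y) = [0.63, 0.38]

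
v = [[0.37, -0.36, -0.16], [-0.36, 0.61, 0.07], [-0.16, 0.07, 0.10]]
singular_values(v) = [0.9, 0.18, 0.0]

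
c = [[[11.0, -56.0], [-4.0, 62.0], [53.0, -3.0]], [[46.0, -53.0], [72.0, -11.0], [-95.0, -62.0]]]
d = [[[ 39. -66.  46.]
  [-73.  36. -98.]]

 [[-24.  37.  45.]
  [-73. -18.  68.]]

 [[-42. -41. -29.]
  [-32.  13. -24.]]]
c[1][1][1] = -11.0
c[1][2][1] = -62.0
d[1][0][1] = 37.0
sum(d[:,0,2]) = 62.0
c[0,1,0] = -4.0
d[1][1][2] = 68.0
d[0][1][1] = 36.0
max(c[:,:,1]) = 62.0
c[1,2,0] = -95.0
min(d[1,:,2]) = 45.0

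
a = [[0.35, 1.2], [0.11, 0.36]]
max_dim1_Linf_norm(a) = 1.2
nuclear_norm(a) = 1.31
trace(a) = 0.71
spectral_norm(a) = 1.31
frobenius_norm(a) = 1.31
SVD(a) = [[-0.96, -0.29], [-0.29, 0.96]] @ diag([1.3054420230163268, 0.0045961443665927726]) @ [[-0.28,-0.96], [0.96,-0.28]]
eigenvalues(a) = [-0.01, 0.72]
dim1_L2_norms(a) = [1.25, 0.38]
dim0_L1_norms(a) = [0.46, 1.56]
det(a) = -0.01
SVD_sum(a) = [[0.35,1.2], [0.11,0.36]] + [[-0.00, 0.00], [0.0, -0.0]]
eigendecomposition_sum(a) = [[-0.00, 0.01], [0.0, -0.0]] + [[0.35, 1.19], [0.11, 0.36]]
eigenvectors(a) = [[-0.96, -0.96], [0.29, -0.29]]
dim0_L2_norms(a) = [0.37, 1.25]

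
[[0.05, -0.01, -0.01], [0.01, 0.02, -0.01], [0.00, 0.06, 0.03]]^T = [[0.05, 0.01, 0.00], [-0.01, 0.02, 0.06], [-0.01, -0.01, 0.03]]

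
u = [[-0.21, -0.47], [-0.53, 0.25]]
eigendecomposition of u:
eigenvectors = [[-0.83,0.52], [-0.56,-0.86]]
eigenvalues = [-0.53, 0.57]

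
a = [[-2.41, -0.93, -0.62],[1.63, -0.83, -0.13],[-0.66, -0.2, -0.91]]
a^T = [[-2.41, 1.63, -0.66], [-0.93, -0.83, -0.20], [-0.62, -0.13, -0.91]]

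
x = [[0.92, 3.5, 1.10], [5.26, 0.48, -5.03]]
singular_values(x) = [7.3, 3.78]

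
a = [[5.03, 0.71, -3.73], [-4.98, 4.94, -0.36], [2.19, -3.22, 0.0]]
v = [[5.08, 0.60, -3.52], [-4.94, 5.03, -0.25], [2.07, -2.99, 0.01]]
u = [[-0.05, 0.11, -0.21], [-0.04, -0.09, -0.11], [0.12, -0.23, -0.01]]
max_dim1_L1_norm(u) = 0.37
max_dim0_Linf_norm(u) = 0.23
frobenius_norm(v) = 10.08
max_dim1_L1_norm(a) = 10.28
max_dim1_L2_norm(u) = 0.26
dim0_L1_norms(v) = [12.09, 8.62, 3.78]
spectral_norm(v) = 8.74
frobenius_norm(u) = 0.38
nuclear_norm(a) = 14.53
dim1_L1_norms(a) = [9.47, 10.28, 5.41]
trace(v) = 10.12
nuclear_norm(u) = 0.60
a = u + v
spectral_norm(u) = 0.30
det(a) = -25.85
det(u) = -0.00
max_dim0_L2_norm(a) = 7.41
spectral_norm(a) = 8.77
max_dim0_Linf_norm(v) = 5.08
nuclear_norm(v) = 14.17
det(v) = -19.16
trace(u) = -0.15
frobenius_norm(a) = 10.21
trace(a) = 9.97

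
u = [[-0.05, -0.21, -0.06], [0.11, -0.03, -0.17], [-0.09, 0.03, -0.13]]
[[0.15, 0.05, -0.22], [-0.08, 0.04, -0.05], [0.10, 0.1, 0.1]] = u @ [[-1.02,-0.39,-0.42],  [-0.42,-0.00,1.22],  [-0.13,-0.47,-0.17]]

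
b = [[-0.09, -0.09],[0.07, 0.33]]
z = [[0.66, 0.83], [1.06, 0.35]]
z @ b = [[-0.00, 0.21], [-0.07, 0.02]]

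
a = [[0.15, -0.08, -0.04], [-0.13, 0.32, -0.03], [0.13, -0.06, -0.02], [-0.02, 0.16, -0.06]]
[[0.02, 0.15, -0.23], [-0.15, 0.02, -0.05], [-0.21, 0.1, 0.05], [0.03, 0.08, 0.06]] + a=[[0.17, 0.07, -0.27], [-0.28, 0.34, -0.08], [-0.08, 0.04, 0.03], [0.01, 0.24, 0.0]]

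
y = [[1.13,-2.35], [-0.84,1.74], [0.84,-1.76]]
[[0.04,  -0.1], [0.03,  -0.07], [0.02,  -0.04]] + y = [[1.17, -2.45], [-0.81, 1.67], [0.86, -1.80]]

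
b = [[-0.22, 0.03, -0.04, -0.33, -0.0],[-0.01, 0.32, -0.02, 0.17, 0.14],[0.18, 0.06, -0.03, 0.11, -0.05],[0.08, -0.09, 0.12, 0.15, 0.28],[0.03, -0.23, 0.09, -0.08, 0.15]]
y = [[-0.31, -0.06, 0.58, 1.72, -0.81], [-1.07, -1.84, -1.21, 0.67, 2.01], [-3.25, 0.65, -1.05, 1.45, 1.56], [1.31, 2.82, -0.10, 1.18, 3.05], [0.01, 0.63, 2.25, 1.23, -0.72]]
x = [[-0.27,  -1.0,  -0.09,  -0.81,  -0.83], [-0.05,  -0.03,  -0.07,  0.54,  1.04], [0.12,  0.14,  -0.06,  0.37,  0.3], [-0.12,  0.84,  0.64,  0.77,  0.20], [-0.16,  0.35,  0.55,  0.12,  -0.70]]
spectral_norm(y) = 5.02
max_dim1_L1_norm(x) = 3.0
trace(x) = -0.29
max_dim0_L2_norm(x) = 1.55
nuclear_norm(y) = 15.42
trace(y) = -2.74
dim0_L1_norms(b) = [0.52, 0.73, 0.3, 0.84, 0.62]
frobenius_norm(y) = 7.68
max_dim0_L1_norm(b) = 0.84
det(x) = 0.00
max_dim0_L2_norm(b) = 0.42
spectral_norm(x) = 2.14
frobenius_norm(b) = 0.76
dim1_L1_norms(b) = [0.62, 0.66, 0.43, 0.72, 0.58]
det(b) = 0.00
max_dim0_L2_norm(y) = 4.12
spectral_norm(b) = 0.52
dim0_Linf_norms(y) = [3.25, 2.82, 2.25, 1.72, 3.05]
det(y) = -123.08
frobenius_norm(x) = 2.61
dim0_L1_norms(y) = [5.95, 6.0, 5.19, 6.25, 8.15]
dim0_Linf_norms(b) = [0.22, 0.32, 0.12, 0.33, 0.28]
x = b @ y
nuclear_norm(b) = 1.38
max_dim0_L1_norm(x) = 3.07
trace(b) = 0.37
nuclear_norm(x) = 4.19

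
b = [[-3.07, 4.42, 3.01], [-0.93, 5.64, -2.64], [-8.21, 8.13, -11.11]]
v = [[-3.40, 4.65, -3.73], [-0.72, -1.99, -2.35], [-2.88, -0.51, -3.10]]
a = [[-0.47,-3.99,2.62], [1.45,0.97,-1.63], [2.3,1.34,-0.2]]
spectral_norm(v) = 7.57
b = a @ v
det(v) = 24.20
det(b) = 293.23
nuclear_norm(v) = 12.50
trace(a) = 0.30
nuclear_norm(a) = 8.70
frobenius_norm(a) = 5.99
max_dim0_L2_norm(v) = 5.39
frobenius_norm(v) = 8.68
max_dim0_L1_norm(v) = 9.18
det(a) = 12.11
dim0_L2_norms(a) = [2.76, 4.32, 3.09]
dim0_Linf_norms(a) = [2.3, 3.99, 2.62]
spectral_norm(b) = 17.00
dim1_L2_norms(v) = [6.86, 3.16, 4.26]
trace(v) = -8.49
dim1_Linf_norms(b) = [4.42, 5.64, 11.11]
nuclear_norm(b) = 25.95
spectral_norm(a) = 5.46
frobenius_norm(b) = 18.29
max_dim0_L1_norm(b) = 18.19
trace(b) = -8.54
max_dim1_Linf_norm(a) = 3.99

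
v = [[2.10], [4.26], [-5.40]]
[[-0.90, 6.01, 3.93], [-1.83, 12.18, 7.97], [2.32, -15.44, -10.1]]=v @ [[-0.43, 2.86, 1.87]]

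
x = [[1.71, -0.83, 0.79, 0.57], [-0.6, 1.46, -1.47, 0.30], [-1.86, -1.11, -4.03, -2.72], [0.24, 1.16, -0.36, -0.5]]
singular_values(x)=[5.6, 2.42, 1.2, 0.85]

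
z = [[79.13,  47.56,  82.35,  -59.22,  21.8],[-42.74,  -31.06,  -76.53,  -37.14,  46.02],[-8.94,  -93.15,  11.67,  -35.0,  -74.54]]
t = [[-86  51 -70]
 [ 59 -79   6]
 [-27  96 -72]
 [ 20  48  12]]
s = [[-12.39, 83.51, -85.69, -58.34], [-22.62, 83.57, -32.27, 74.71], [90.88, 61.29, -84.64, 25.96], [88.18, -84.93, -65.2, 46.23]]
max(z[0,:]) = 82.35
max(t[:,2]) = 12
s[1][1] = 83.57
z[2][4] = -74.54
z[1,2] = -76.53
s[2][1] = 61.29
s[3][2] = -65.2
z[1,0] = -42.74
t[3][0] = 20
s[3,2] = -65.2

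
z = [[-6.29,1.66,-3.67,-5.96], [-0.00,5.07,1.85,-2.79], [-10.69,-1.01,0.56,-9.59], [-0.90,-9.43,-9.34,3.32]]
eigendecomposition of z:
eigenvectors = [[0.61, -0.20, -0.46, -0.65],[-0.01, -0.38, -0.59, 0.33],[0.69, -0.42, 0.59, 0.02],[0.39, 0.80, 0.32, 0.69]]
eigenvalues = [-14.31, 12.91, 4.71, -0.65]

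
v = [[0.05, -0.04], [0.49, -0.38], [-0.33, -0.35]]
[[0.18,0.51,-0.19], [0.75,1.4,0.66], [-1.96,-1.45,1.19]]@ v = [[0.32,-0.13], [0.51,-0.79], [-1.2,0.21]]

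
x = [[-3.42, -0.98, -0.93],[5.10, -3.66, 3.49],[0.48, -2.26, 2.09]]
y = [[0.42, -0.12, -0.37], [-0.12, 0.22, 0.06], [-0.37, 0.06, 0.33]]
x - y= [[-3.84,-0.86,-0.56], [5.22,-3.88,3.43], [0.85,-2.32,1.76]]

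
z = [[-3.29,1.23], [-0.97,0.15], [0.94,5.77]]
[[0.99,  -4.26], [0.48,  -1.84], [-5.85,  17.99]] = z @ [[-0.64, 2.32], [-0.91, 2.74]]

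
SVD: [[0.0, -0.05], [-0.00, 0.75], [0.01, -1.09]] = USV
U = [[0.04, -0.05], [-0.57, 0.82], [0.82, 0.57]]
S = [1.32, 0.01]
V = [[0.01, -1.0], [1.0, 0.01]]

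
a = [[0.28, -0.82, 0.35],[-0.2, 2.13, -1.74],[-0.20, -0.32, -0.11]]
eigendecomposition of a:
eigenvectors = [[-0.27,-0.94,0.38], [-0.56,0.18,-0.92], [-0.78,0.3,0.09]]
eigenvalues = [-0.41, 0.33, 2.38]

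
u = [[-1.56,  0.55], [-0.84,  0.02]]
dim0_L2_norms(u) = [1.77, 0.55]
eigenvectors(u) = [[-0.82, -0.42], [-0.58, -0.91]]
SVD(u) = [[-0.90, -0.44], [-0.44, 0.90]] @ diag([1.8404647844014306, 0.23407130831906023]) @ [[0.96, -0.27], [-0.27, -0.96]]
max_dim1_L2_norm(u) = 1.65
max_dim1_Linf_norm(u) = 1.56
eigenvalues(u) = [-1.17, -0.37]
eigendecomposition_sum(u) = [[-1.74,0.8],[-1.22,0.56]] + [[0.18,-0.25], [0.38,-0.54]]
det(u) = 0.43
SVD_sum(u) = [[-1.59, 0.45], [-0.78, 0.22]] + [[0.03, 0.10], [-0.06, -0.2]]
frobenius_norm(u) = 1.86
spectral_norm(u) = 1.84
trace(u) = -1.54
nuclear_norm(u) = 2.07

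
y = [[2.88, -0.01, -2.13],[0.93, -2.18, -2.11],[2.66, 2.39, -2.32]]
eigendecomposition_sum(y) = [[2.01+0.00j, -0.53+0.00j, (-0.82-0j)], [-0.21-0.00j, 0.05+0.00j, 0.08+0.00j], [(1.25+0j), (-0.33+0j), -0.51-0.00j]] + [[(0.44-0.19j), (0.26+0.76j), -0.66+0.43j], [(0.57+0.62j), -1.12+0.86j, (-1.1-0.85j)], [0.70-0.88j, 1.36+1.30j, -0.91+1.62j]] + [[(0.44+0.19j),0.26-0.76j,-0.66-0.43j],[0.57-0.62j,-1.12-0.86j,-1.10+0.85j],[0.70+0.88j,1.36-1.30j,-0.91-1.62j]]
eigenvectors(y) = [[-0.85+0.00j, -0.29-0.15j, -0.29+0.15j],[(0.09+0j), (0.09-0.56j), (0.09+0.56j)],[(-0.53+0j), -0.76+0.00j, (-0.76-0j)]]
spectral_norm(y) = 5.51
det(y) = 12.04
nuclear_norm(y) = 9.40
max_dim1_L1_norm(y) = 7.37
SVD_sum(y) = [[2.54,0.66,-2.31], [1.21,0.31,-1.10], [2.85,0.74,-2.59]] + [[-0.01, -0.55, -0.17],  [-0.06, -2.56, -0.8],  [0.04, 1.58, 0.49]] + [[0.35, -0.12, 0.35], [-0.21, 0.07, -0.21], [-0.22, 0.08, -0.22]]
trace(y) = -1.62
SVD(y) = [[-0.64, 0.18, 0.75], [-0.30, 0.84, -0.46], [-0.71, -0.52, -0.48]] @ diag([5.506693587336804, 3.2066258001856487, 0.6817453430478909]) @ [[-0.73, -0.19, 0.66],[-0.02, -0.95, -0.3],[0.69, -0.23, 0.69]]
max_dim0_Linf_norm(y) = 2.88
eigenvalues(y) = [(1.55+0j), (-1.59+2.29j), (-1.59-2.29j)]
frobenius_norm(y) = 6.41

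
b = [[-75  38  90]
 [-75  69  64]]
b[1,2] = 64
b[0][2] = 90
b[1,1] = 69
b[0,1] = 38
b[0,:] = [-75, 38, 90]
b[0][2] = 90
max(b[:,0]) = -75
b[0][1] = 38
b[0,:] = [-75, 38, 90]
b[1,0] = -75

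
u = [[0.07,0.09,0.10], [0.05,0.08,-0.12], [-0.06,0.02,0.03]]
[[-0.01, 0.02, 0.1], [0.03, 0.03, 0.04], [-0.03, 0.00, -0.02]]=u@[[0.41,0.01,0.55], [-0.22,0.27,0.48], [-0.2,-0.10,0.2]]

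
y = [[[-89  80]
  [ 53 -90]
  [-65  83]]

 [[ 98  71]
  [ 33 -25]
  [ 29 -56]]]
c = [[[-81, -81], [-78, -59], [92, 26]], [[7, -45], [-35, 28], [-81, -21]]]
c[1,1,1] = 28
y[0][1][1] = -90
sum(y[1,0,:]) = 169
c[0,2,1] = 26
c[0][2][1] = 26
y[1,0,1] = 71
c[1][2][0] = -81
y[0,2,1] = 83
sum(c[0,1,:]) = -137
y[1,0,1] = 71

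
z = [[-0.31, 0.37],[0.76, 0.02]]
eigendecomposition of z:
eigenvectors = [[-0.69, -0.46], [0.73, -0.89]]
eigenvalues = [-0.7, 0.41]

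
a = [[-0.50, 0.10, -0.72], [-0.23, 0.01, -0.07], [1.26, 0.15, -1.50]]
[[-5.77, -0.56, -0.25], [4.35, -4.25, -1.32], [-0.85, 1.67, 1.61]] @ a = [[2.70, -0.62, 4.57], [-2.86, 0.19, -0.85], [2.07, 0.17, -1.92]]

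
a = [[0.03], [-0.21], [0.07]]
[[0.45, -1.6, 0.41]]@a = [[0.38]]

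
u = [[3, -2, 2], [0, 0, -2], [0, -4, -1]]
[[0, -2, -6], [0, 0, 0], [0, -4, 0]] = u @ [[0, 0, -2], [0, 1, 0], [0, 0, 0]]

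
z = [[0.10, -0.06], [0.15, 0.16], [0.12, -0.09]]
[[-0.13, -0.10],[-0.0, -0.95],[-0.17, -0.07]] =z @ [[-0.83, -2.94], [0.77, -3.18]]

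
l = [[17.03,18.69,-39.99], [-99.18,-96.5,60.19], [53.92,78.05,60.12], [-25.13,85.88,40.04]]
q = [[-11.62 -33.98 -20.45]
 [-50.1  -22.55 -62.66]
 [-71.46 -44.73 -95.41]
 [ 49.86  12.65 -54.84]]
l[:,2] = [-39.99, 60.19, 60.12, 40.04]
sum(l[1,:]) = -135.49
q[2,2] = -95.41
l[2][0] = 53.92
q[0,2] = -20.45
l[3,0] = -25.13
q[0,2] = -20.45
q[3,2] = -54.84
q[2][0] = -71.46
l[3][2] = 40.04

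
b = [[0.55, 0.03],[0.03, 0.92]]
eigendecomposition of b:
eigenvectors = [[-1.00, -0.08], [0.08, -1.0]]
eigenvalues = [0.55, 0.92]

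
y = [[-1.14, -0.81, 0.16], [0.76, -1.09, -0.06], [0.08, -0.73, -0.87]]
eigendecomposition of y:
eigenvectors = [[-0.60+0.00j, (-0.6-0j), (0.1+0j)], [-0.04+0.58j, -0.04-0.58j, 0.18+0.00j], [(-0.53+0.16j), (-0.53-0.16j), (0.98+0j)]]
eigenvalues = [(-1.05+0.73j), (-1.05-0.73j), (-0.99+0j)]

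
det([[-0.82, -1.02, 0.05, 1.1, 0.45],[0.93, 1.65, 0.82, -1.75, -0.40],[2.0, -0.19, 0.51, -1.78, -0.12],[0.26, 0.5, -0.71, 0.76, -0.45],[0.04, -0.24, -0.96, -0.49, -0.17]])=0.005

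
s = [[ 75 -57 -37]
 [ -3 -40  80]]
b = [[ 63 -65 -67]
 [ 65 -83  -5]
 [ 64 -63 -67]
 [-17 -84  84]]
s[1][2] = 80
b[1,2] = -5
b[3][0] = -17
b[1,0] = 65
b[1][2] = -5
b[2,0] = 64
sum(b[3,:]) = -17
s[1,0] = -3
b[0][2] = -67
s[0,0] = 75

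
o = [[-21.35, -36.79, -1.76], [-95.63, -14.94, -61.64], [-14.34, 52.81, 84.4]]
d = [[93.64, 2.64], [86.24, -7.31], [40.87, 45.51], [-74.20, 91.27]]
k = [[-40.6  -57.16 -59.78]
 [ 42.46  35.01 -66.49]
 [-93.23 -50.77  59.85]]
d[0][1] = 2.64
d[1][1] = -7.31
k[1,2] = -66.49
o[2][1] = 52.81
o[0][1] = -36.79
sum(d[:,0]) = 146.55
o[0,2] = -1.76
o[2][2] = 84.4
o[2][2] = 84.4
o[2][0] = -14.34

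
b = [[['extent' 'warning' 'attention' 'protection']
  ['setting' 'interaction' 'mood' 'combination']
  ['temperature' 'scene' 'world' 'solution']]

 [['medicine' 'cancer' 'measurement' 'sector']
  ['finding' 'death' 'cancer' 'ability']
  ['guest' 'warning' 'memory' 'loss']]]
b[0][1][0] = 'setting'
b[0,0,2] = 'attention'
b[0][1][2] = 'mood'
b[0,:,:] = [['extent', 'warning', 'attention', 'protection'], ['setting', 'interaction', 'mood', 'combination'], ['temperature', 'scene', 'world', 'solution']]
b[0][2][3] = 'solution'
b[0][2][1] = 'scene'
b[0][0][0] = 'extent'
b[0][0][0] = 'extent'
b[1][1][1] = 'death'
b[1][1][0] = 'finding'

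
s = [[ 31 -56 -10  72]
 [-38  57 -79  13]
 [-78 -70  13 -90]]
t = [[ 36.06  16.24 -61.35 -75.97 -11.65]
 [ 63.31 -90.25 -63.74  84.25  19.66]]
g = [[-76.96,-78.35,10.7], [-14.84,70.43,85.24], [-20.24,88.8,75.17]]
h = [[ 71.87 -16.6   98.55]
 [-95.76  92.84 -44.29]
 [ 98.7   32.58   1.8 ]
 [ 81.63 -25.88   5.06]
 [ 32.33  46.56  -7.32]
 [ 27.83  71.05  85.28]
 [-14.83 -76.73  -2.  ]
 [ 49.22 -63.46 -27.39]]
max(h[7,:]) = 49.22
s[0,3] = 72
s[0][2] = -10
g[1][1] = 70.43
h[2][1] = 32.58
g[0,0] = -76.96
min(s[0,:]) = -56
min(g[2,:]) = -20.24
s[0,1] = -56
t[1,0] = 63.31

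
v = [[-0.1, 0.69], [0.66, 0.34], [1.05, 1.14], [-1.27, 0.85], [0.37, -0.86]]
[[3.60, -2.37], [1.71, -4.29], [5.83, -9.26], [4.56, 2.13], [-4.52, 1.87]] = v @ [[-0.10, -4.4], [5.21, -4.07]]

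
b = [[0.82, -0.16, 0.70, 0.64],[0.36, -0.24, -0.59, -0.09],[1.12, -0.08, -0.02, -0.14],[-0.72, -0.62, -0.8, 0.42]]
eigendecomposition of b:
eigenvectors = [[-0.31+0.00j, -0.15-0.37j, -0.15+0.37j, (-0.09+0j)], [(0.67+0j), 0.08-0.06j, (0.08+0.06j), -0.73+0.00j], [(0.51+0j), (-0.42-0.19j), (-0.42+0.19j), 0.41+0.00j], [0.45+0.00j, (0.79+0j), (0.79-0j), -0.53+0.00j]]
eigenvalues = [(-0.92+0j), (0.92+0.58j), (0.92-0.58j), (0.07+0j)]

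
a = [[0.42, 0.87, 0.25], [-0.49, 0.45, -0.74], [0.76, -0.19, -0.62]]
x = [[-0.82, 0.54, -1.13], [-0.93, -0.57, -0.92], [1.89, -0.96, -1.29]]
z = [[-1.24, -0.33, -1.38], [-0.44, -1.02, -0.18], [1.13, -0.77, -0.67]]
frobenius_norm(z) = 2.67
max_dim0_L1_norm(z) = 2.81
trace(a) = 0.25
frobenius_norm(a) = 1.73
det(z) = -2.57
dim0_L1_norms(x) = [3.64, 2.07, 3.34]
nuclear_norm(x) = 5.17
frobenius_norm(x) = 3.23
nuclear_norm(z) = 4.39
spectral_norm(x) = 2.50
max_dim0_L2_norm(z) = 1.73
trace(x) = -2.68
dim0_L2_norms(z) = [1.73, 1.32, 1.54]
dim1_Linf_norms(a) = [0.87, 0.74, 0.76]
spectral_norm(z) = 2.00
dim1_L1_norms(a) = [1.54, 1.68, 1.57]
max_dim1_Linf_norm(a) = 0.87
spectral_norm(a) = 1.00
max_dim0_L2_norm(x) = 2.26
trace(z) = -2.93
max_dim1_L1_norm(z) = 2.95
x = a + z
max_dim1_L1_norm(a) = 1.68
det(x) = -3.69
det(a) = -0.99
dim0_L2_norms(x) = [2.26, 1.24, 1.95]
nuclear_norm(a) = 2.99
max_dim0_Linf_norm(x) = 1.89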